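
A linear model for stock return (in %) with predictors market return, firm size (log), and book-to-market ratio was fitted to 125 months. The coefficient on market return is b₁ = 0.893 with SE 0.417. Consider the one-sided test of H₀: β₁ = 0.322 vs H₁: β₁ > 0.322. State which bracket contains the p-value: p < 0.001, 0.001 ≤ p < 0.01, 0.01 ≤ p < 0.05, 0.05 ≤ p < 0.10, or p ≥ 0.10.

t = (0.893 − 0.322) / 0.417 = 1.369.
df = n − k − 1 = 125 − 3 − 1 = 121.
One-sided p = P(T_{121} > t) ≈ 0.0867.
So 0.05 ≤ p < 0.10.

0.05 ≤ p < 0.10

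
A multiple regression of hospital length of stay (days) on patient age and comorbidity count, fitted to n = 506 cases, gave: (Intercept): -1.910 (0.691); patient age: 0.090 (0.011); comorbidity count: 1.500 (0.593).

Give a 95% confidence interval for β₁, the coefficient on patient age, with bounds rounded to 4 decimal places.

(0.0684, 0.1116)

Read off: b = 0.090, SE = 0.011 for patient age.
df = n − k − 1 = 506 − 2 − 1 = 503.
t* = t_{0.025, 503} = 1.964691.
Margin = t* × SE = 1.964691 × 0.011 = 0.021612.
CI: 0.090 ± 0.021612 → (0.0684, 0.1116).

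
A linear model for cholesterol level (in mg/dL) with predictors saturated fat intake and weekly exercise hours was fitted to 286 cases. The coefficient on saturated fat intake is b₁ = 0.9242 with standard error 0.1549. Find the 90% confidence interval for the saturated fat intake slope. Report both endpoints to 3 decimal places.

(0.669, 1.180)

df = n − k − 1 = 286 − 2 − 1 = 283.
t* = t_{0.05, 283} = 1.650256.
Margin = t* × SE = 1.650256 × 0.1549 = 0.25562.
CI: 0.9242 ± 0.25562 → (0.669, 1.180).
With 90% confidence, each one-unit increase in saturated fat intake is associated with a change of between 0.669 and 1.180 mg/dL in cholesterol level, holding the other predictors fixed.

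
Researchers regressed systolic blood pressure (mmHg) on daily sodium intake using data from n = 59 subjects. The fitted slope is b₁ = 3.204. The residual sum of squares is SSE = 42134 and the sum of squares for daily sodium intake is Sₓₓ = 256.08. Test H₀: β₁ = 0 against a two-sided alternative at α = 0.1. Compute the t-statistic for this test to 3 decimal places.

MSE = SSE/(n − 2) = 42134/57 = 739.193.
SE(b₁) = √(MSE/Sₓₓ) = √(739.193/256.08) = 1.69899.
t = 3.204 / 1.69899 = 1.886.
df = n − 2 = 57.
Two-sided p ≈ 0.0644, which is < 0.1, so reject H₀.
There is evidence that daily sodium intake is associated with systolic blood pressure.

t = 1.886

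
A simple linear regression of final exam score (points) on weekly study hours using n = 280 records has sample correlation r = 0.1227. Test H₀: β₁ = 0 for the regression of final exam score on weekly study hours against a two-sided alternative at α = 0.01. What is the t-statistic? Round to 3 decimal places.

t = r·√(n − 2)/√(1 − r²) = 0.1227·√278/√0.984945 = 2.061.
df = n − 2 = 278.
Two-sided p ≈ 0.0402, which is ≥ 0.01, so fail to reject H₀.
The data do not give significant evidence of a linear association between weekly study hours and final exam score.

t = 2.061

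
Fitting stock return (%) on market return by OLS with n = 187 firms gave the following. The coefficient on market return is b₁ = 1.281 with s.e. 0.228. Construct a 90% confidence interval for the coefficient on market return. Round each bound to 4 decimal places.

df = n − 2 = 187 − 2 = 185.
t* = t_{0.05, 185} = 1.653132.
Margin = t* × SE = 1.653132 × 0.228 = 0.376914.
CI: 1.281 ± 0.376914 → (0.9041, 1.6579).
With 90% confidence, each one-unit increase in market return is associated with a change of between 0.9041 and 1.6579 % in stock return.

(0.9041, 1.6579)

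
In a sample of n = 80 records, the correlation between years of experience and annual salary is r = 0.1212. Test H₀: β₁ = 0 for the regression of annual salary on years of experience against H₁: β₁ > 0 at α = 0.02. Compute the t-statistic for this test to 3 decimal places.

t = r·√(n − 2)/√(1 − r²) = 0.1212·√78/√0.985311 = 1.078.
df = n − 2 = 78.
One-sided p ≈ 0.1421, which is ≥ 0.02, so fail to reject H₀.
The data do not give significant evidence of a linear association between years of experience and annual salary.

t = 1.078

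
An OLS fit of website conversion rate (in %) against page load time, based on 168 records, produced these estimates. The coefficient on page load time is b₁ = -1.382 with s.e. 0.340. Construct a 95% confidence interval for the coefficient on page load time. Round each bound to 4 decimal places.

(-2.0533, -0.7107)

df = n − 2 = 168 − 2 = 166.
t* = t_{0.025, 166} = 1.974358.
Margin = t* × SE = 1.974358 × 0.340 = 0.671282.
CI: -1.382 ± 0.671282 → (-2.0533, -0.7107).
With 95% confidence, each one-unit increase in page load time is associated with a change of between -2.0533 and -0.7107 % in website conversion rate.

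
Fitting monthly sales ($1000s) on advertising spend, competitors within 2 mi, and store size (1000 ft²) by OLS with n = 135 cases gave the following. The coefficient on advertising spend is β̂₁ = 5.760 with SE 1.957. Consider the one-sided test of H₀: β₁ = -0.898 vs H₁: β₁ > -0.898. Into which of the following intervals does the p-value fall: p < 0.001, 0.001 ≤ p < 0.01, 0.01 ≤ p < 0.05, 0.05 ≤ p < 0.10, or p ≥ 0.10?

p < 0.001

t = (5.760 − (-0.898)) / 1.957 = 3.402.
df = n − k − 1 = 135 − 3 − 1 = 131.
One-sided p = P(T_{131} > t) ≈ 0.0004.
So p < 0.001.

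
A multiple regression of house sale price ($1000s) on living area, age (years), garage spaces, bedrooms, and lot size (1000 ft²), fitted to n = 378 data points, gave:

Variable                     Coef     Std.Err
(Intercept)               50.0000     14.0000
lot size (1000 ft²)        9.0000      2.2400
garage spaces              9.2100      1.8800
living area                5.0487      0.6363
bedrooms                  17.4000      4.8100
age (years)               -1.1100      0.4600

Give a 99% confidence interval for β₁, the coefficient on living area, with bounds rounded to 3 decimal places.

Read off: b = 5.0487, SE = 0.6363 for living area.
df = n − k − 1 = 378 − 5 − 1 = 372.
t* = t_{0.005, 372} = 2.58911.
Margin = t* × SE = 2.58911 × 0.6363 = 1.64745.
CI: 5.0487 ± 1.64745 → (3.401, 6.696).

(3.401, 6.696)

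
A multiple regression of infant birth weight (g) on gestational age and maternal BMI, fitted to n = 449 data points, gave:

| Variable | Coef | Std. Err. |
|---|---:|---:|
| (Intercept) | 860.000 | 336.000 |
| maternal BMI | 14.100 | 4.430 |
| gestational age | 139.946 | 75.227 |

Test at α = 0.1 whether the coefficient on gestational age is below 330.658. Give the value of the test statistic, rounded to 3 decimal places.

t = -2.535

Read off: b = 139.946, SE = 75.227 for gestational age.
H₀: β₁ = 330.658 vs H₁: β₁ < 330.658.
t = (139.946 − 330.658) / 75.227 = -2.535.
df = n − k − 1 = 449 − 2 − 1 = 446.
One-sided p ≈ 0.0058, which is < 0.1, so reject H₀.
There is evidence that the true slope on gestational age is below 330.658 g per unit, holding the other predictors fixed.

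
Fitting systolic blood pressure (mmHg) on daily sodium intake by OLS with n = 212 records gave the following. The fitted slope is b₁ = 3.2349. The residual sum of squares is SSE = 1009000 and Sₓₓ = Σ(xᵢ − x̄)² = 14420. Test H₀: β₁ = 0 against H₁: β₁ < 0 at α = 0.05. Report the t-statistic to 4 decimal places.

t = 5.6041

MSE = SSE/(n − 2) = 1009000/210 = 4804.76.
SE(b₁) = √(MSE/Sₓₓ) = √(4804.76/14420) = 0.577236.
t = 3.2349 / 0.577236 = 5.6041.
df = n − 2 = 210.
One-sided p ≈ 1.0000, which is ≥ 0.05, so fail to reject H₀.
The data do not give significant evidence that the true slope on daily sodium intake is negative.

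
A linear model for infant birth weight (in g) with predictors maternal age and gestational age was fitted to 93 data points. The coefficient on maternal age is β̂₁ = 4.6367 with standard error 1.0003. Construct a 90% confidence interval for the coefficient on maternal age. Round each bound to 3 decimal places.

df = n − k − 1 = 93 − 2 − 1 = 90.
t* = t_{0.05, 90} = 1.661961.
Margin = t* × SE = 1.661961 × 1.0003 = 1.66246.
CI: 4.6367 ± 1.66246 → (2.974, 6.299).
With 90% confidence, each one-unit increase in maternal age is associated with a change of between 2.974 and 6.299 g in infant birth weight, holding the other predictors fixed.

(2.974, 6.299)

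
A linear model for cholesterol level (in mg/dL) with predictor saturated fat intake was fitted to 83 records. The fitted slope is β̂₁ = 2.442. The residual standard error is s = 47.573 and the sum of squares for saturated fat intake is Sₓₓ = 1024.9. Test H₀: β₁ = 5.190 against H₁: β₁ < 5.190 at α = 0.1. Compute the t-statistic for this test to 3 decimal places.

t = -1.849

SE(β̂₁) = s/√Sₓₓ = 47.573/√1024.9 = 1.486.
t = (2.442 − 5.190) / 1.486 = -1.849.
df = n − 2 = 81.
One-sided p ≈ 0.0340, which is < 0.1, so reject H₀.
There is evidence that the true slope on saturated fat intake is below 5.190 mg/dL per unit.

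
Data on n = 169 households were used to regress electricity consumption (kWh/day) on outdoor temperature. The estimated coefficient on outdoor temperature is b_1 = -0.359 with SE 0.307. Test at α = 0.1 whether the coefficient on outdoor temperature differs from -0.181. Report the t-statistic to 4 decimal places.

H₀: β₁ = -0.181 vs H₁: β₁ ≠ -0.181.
t = (b_1 − β₁⁰)/SE = (-0.359 − (-0.181)) / 0.307 = -0.5798.
df = n − 2 = 169 − 2 = 167.
Two-sided p ≈ 0.5628, which is ≥ 0.1, so fail to reject H₀.
The data are consistent with a true slope of -0.181 kWh/day per unit of outdoor temperature.

t = -0.5798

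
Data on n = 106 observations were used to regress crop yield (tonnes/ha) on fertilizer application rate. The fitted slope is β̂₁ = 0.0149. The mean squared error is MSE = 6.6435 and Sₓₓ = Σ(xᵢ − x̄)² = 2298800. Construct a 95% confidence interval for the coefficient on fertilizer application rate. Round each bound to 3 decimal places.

SE(β̂₁) = √(MSE/Sₓₓ) = √(6.6435/2298800) = 0.0017.
df = n − 2 = 104.
t* = t_{0.025, 104} = 1.983038.
Margin = t* × SE = 1.983038 × 0.0017 = 0.00337.
CI: 0.0149 ± 0.00337 → (0.012, 0.018).
With 95% confidence, each one-unit increase in fertilizer application rate is associated with a change of between 0.012 and 0.018 tonnes/ha in crop yield.

(0.012, 0.018)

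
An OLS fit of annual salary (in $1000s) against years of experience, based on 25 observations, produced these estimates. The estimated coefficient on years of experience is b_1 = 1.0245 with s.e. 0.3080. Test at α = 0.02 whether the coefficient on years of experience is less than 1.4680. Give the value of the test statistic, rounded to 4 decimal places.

H₀: β₁ = 1.4680 vs H₁: β₁ < 1.4680.
t = (b_1 − β₁⁰)/SE = (1.0245 − 1.4680) / 0.3080 = -1.4399.
df = n − 2 = 25 − 2 = 23.
One-sided p ≈ 0.0817, which is ≥ 0.02, so fail to reject H₀.
The data do not give significant evidence that the true slope on years of experience is below 1.4680 $1000s per unit.

t = -1.4399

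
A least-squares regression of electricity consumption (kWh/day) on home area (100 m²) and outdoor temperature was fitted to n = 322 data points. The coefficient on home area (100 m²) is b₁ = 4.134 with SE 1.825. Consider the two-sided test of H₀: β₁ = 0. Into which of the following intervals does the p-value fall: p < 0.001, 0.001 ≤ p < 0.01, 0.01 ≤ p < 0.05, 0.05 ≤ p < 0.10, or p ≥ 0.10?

0.01 ≤ p < 0.05

t = 4.134 / 1.825 = 2.265.
df = n − k − 1 = 322 − 2 − 1 = 319.
Two-sided p = 2·P(T_{319} > |t|) ≈ 0.0242.
So 0.01 ≤ p < 0.05.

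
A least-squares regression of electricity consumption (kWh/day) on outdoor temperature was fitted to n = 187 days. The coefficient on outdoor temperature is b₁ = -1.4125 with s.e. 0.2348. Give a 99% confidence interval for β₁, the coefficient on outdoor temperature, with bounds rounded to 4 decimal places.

df = n − 2 = 187 − 2 = 185.
t* = t_{0.005, 185} = 2.602665.
Margin = t* × SE = 2.602665 × 0.2348 = 0.611106.
CI: -1.4125 ± 0.611106 → (-2.0236, -0.8014).
With 99% confidence, each one-unit increase in outdoor temperature is associated with a change of between -2.0236 and -0.8014 kWh/day in electricity consumption.

(-2.0236, -0.8014)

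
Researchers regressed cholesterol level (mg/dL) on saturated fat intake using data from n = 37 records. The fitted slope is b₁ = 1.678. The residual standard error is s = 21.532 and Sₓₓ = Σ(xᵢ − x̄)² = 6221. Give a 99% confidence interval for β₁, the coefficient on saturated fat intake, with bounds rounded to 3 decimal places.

(0.934, 2.422)

SE(b₁) = s/√Sₓₓ = 21.532/√6221 = 0.272995.
df = n − 2 = 35.
t* = t_{0.005, 35} = 2.723806.
Margin = t* × SE = 2.723806 × 0.272995 = 0.74358.
CI: 1.678 ± 0.74358 → (0.934, 2.422).
With 99% confidence, each one-unit increase in saturated fat intake is associated with a change of between 0.934 and 2.422 mg/dL in cholesterol level.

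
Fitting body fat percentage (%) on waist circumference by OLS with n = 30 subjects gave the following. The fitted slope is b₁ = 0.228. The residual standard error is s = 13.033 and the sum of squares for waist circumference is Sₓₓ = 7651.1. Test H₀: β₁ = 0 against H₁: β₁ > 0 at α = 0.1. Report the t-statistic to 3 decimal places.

SE(b₁) = s/√Sₓₓ = 13.033/√7651.1 = 0.148999.
t = 0.228 / 0.148999 = 1.530.
df = n − 2 = 28.
One-sided p ≈ 0.0686, which is < 0.1, so reject H₀.
There is evidence that the true slope on waist circumference is positive.

t = 1.530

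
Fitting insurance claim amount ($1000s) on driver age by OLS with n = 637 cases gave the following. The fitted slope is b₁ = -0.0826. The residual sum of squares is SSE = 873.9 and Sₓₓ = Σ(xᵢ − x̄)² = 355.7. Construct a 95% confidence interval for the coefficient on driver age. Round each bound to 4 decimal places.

(-0.2047, 0.0395)

MSE = SSE/(n − 2) = 873.9/635 = 1.37622.
SE(b₁) = √(MSE/Sₓₓ) = √(1.37622/355.7) = 0.0622017.
df = n − 2 = 635.
t* = t_{0.025, 635} = 1.963707.
Margin = t* × SE = 1.963707 × 0.0622017 = 0.122146.
CI: -0.0826 ± 0.122146 → (-0.2047, 0.0395).
With 95% confidence, each one-unit increase in driver age is associated with a change of between -0.2047 and 0.0395 $1000s in insurance claim amount.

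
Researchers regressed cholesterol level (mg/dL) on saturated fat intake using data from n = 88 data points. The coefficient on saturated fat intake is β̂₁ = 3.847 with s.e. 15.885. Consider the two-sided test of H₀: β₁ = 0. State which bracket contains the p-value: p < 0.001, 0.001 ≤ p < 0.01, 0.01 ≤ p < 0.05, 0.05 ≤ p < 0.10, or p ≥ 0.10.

p ≥ 0.10

t = 3.847 / 15.885 = 0.242.
df = n − 2 = 88 − 2 = 86.
Two-sided p = 2·P(T_{86} > |t|) ≈ 0.8092.
So p ≥ 0.10.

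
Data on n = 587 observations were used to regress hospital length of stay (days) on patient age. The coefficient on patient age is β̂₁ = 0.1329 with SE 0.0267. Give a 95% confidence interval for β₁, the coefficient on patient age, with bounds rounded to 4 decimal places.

(0.0805, 0.1853)

df = n − 2 = 587 − 2 = 585.
t* = t_{0.025, 585} = 1.964027.
Margin = t* × SE = 1.964027 × 0.0267 = 0.052440.
CI: 0.1329 ± 0.052440 → (0.0805, 0.1853).
With 95% confidence, each one-unit increase in patient age is associated with a change of between 0.0805 and 0.1853 days in hospital length of stay.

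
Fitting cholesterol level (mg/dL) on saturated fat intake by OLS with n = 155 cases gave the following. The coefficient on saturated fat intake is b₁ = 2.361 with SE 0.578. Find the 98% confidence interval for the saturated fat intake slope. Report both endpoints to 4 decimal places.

df = n − 2 = 155 − 2 = 153.
t* = t_{0.01, 153} = 2.350967.
Margin = t* × SE = 2.350967 × 0.578 = 1.358859.
CI: 2.361 ± 1.358859 → (1.0021, 3.7199).
With 98% confidence, each one-unit increase in saturated fat intake is associated with a change of between 1.0021 and 3.7199 mg/dL in cholesterol level.

(1.0021, 3.7199)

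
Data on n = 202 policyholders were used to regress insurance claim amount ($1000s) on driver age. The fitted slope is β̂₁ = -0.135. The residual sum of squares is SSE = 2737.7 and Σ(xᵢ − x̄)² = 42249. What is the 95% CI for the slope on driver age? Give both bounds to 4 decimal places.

MSE = SSE/(n − 2) = 2737.7/200 = 13.6885.
SE(β̂₁) = √(MSE/Sₓₓ) = √(13.6885/42249) = 0.0179999.
df = n − 2 = 200.
t* = t_{0.025, 200} = 1.971896.
Margin = t* × SE = 1.971896 × 0.0179999 = 0.035494.
CI: -0.135 ± 0.035494 → (-0.1705, -0.0995).
With 95% confidence, each one-unit increase in driver age is associated with a change of between -0.1705 and -0.0995 $1000s in insurance claim amount.

(-0.1705, -0.0995)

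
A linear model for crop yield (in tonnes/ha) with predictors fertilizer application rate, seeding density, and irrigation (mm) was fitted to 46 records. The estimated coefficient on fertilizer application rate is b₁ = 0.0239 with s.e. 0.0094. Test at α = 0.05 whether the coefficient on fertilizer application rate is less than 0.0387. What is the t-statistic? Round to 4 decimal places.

H₀: β₁ = 0.0387 vs H₁: β₁ < 0.0387.
t = (b₁ − β₁⁰)/SE = (0.0239 − 0.0387) / 0.0094 = -1.5745.
df = n − k − 1 = 46 − 3 − 1 = 42.
One-sided p ≈ 0.0614, which is ≥ 0.05, so fail to reject H₀.
The data do not give significant evidence that the true slope on fertilizer application rate is below 0.0387 tonnes/ha per unit, holding the other predictors fixed.

t = -1.5745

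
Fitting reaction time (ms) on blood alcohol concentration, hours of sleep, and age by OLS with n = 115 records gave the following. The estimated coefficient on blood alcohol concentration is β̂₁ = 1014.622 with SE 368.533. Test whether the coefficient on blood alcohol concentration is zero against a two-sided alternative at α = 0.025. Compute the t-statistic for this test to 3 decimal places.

H₀: β₁ = 0 vs H₁: β₁ ≠ 0.
t = (β̂₁ − β₁⁰)/SE = 1014.622 / 368.533 = 2.753.
df = n − k − 1 = 115 − 3 − 1 = 111.
Two-sided p ≈ 0.0069, which is < 0.025, so reject H₀.
There is evidence that blood alcohol concentration is associated with reaction time, holding the other predictors fixed.

t = 2.753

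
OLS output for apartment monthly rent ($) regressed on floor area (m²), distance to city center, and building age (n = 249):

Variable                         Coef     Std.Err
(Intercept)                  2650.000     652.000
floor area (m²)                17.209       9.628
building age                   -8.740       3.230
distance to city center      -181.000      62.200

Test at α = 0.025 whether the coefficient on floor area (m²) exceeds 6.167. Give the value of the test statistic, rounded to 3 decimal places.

t = 1.147

Read off: b = 17.209, SE = 9.628 for floor area (m²).
H₀: β₁ = 6.167 vs H₁: β₁ > 6.167.
t = (17.209 − 6.167) / 9.628 = 1.147.
df = n − k − 1 = 249 − 3 − 1 = 245.
One-sided p ≈ 0.1263, which is ≥ 0.025, so fail to reject H₀.
The data do not give significant evidence that the true slope on floor area (m²) exceeds 6.167 $ per unit, holding the other predictors fixed.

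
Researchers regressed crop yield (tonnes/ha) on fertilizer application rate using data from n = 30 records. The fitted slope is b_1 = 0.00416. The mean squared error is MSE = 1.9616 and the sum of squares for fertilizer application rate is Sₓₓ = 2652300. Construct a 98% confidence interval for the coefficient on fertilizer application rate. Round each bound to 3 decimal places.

SE(b_1) = √(MSE/Sₓₓ) = √(1.9616/2652300) = 0.000859991.
df = n − 2 = 28.
t* = t_{0.01, 28} = 2.46714.
Margin = t* × SE = 2.46714 × 0.000859991 = 0.00212.
CI: 0.00416 ± 0.00212 → (0.002, 0.006).
With 98% confidence, each one-unit increase in fertilizer application rate is associated with a change of between 0.002 and 0.006 tonnes/ha in crop yield.

(0.002, 0.006)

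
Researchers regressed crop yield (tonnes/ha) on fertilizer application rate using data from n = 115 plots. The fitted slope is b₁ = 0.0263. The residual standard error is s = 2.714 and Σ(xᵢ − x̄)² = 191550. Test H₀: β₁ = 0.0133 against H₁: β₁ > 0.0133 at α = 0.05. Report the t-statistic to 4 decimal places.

SE(b₁) = s/√Sₓₓ = 2.714/√191550 = 0.0062011.
t = (0.0263 − 0.0133) / 0.0062011 = 2.0964.
df = n − 2 = 113.
One-sided p ≈ 0.0191, which is < 0.05, so reject H₀.
There is evidence that the true slope on fertilizer application rate exceeds 0.0133 tonnes/ha per unit.

t = 2.0964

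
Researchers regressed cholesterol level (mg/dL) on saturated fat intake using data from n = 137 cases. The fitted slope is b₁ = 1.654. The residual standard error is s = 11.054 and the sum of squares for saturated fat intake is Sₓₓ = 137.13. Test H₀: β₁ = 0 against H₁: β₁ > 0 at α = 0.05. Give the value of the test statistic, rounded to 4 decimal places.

SE(b₁) = s/√Sₓₓ = 11.054/√137.13 = 0.943959.
t = 1.654 / 0.943959 = 1.7522.
df = n − 2 = 135.
One-sided p ≈ 0.0410, which is < 0.05, so reject H₀.
There is evidence that the true slope on saturated fat intake is positive.

t = 1.7522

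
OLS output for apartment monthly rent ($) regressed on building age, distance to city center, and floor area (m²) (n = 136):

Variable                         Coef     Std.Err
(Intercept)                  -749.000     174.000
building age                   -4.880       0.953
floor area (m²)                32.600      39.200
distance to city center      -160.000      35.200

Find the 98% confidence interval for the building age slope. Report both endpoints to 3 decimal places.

Read off: b = -4.880, SE = 0.953 for building age.
df = n − k − 1 = 136 − 3 − 1 = 132.
t* = t_{0.01, 132} = 2.35493.
Margin = t* × SE = 2.35493 × 0.953 = 2.24425.
CI: -4.880 ± 2.24425 → (-7.124, -2.636).

(-7.124, -2.636)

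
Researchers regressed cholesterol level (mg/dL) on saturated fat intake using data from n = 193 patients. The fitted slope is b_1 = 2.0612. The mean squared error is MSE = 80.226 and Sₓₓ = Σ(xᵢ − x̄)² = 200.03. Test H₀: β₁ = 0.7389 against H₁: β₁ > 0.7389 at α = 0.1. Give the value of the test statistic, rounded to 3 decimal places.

t = 2.088

SE(b_1) = √(MSE/Sₓₓ) = √(80.226/200.03) = 0.633301.
t = (2.0612 − 0.7389) / 0.633301 = 2.088.
df = n − 2 = 191.
One-sided p ≈ 0.0191, which is < 0.1, so reject H₀.
There is evidence that the true slope on saturated fat intake exceeds 0.7389 mg/dL per unit.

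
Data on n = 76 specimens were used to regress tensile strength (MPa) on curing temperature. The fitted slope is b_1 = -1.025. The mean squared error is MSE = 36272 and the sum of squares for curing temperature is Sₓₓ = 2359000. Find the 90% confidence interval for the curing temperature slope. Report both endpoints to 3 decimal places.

SE(b_1) = √(MSE/Sₓₓ) = √(36272/2359000) = 0.124.
df = n − 2 = 74.
t* = t_{0.05, 74} = 1.665707.
Margin = t* × SE = 1.665707 × 0.124 = 0.20655.
CI: -1.025 ± 0.20655 → (-1.232, -0.818).
With 90% confidence, each one-unit increase in curing temperature is associated with a change of between -1.232 and -0.818 MPa in tensile strength.

(-1.232, -0.818)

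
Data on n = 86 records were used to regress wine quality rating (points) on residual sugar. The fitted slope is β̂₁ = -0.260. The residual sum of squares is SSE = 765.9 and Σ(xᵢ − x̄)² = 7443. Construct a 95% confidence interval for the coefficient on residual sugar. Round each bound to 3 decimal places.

(-0.330, -0.190)

MSE = SSE/(n − 2) = 765.9/84 = 9.11786.
SE(β̂₁) = √(MSE/Sₓₓ) = √(9.11786/7443) = 0.0350003.
df = n − 2 = 84.
t* = t_{0.025, 84} = 1.98861.
Margin = t* × SE = 1.98861 × 0.0350003 = 0.06960.
CI: -0.260 ± 0.06960 → (-0.330, -0.190).
With 95% confidence, each one-unit increase in residual sugar is associated with a change of between -0.330 and -0.190 points in wine quality rating.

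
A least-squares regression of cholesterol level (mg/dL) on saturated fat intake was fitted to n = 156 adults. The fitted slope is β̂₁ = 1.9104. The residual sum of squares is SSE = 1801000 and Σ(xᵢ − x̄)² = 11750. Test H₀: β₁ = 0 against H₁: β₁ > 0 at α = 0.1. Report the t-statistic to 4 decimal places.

MSE = SSE/(n − 2) = 1801000/154 = 11694.8.
SE(β̂₁) = √(MSE/Sₓₓ) = √(11694.8/11750) = 0.997649.
t = 1.9104 / 0.997649 = 1.9149.
df = n − 2 = 154.
One-sided p ≈ 0.0287, which is < 0.1, so reject H₀.
There is evidence that the true slope on saturated fat intake is positive.

t = 1.9149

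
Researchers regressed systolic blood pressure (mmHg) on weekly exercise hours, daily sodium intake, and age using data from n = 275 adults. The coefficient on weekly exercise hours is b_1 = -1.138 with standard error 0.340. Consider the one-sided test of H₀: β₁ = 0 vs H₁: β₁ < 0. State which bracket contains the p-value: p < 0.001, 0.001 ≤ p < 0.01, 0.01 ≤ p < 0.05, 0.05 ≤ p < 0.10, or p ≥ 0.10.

p < 0.001

t = -1.138 / 0.340 = -3.347.
df = n − k − 1 = 275 − 3 − 1 = 271.
One-sided p = P(T_{271} < t) ≈ 0.0005.
So p < 0.001.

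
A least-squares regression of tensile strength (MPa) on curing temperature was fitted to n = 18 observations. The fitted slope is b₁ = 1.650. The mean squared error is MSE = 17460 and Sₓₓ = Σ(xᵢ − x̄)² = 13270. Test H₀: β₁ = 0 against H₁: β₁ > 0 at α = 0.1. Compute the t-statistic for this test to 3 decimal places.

t = 1.438

SE(b₁) = √(MSE/Sₓₓ) = √(17460/13270) = 1.14706.
t = 1.650 / 1.14706 = 1.438.
df = n − 2 = 16.
One-sided p ≈ 0.0848, which is < 0.1, so reject H₀.
There is evidence that the true slope on curing temperature is positive.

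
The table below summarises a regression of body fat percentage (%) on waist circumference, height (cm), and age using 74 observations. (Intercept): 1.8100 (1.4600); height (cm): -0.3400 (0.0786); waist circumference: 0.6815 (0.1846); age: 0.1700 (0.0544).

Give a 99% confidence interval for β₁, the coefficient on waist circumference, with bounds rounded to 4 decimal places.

Read off: b = 0.6815, SE = 0.1846 for waist circumference.
df = n − k − 1 = 74 − 3 − 1 = 70.
t* = t_{0.005, 70} = 2.647905.
Margin = t* × SE = 2.647905 × 0.1846 = 0.488803.
CI: 0.6815 ± 0.488803 → (0.1927, 1.1703).

(0.1927, 1.1703)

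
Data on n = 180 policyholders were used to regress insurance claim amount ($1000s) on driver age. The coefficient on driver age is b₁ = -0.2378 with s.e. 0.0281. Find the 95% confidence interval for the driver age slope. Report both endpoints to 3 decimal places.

df = n − 2 = 180 − 2 = 178.
t* = t_{0.025, 178} = 1.973381.
Margin = t* × SE = 1.973381 × 0.0281 = 0.05545.
CI: -0.2378 ± 0.05545 → (-0.293, -0.182).
With 95% confidence, each one-unit increase in driver age is associated with a change of between -0.293 and -0.182 $1000s in insurance claim amount.

(-0.293, -0.182)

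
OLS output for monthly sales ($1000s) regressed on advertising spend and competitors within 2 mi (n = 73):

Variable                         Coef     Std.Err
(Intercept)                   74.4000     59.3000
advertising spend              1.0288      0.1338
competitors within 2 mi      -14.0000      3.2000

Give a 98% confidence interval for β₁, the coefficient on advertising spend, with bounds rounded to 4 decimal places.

(0.7102, 1.3474)

Read off: b = 1.0288, SE = 0.1338 for advertising spend.
df = n − k − 1 = 73 − 2 − 1 = 70.
t* = t_{0.01, 70} = 2.380807.
Margin = t* × SE = 2.380807 × 0.1338 = 0.318552.
CI: 1.0288 ± 0.318552 → (0.7102, 1.3474).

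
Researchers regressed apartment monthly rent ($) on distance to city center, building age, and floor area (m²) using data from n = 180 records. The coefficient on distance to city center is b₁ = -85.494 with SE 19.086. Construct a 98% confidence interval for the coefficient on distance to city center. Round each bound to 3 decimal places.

df = n − k − 1 = 180 − 3 − 1 = 176.
t* = t_{0.01, 176} = 2.347722.
Margin = t* × SE = 2.347722 × 19.086 = 44.80862.
CI: -85.494 ± 44.80862 → (-130.303, -40.685).
With 98% confidence, each one-unit increase in distance to city center is associated with a change of between -130.303 and -40.685 $ in apartment monthly rent, holding the other predictors fixed.

(-130.303, -40.685)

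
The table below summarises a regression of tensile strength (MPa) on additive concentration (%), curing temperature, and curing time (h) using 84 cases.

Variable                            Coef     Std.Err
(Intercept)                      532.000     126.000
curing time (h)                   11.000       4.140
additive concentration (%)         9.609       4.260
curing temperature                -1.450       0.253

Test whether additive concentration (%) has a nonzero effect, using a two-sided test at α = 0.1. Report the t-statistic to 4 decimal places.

Read off: b = 9.609, SE = 4.260 for additive concentration (%).
H₀: β₁ = 0 vs H₁: β₁ ≠ 0.
t = 9.609 / 4.260 = 2.2556.
df = n − k − 1 = 84 − 3 − 1 = 80.
Two-sided p ≈ 0.0268, which is < 0.1, so reject H₀.
There is evidence that additive concentration (%) is associated with tensile strength, holding the other predictors fixed.

t = 2.2556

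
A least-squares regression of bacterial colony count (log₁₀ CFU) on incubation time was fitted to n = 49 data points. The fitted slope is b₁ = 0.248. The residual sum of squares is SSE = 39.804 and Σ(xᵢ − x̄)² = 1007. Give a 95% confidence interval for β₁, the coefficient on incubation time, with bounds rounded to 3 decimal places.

MSE = SSE/(n − 2) = 39.804/47 = 0.846894.
SE(b₁) = √(MSE/Sₓₓ) = √(0.846894/1007) = 0.0290001.
df = n − 2 = 47.
t* = t_{0.025, 47} = 2.011741.
Margin = t* × SE = 2.011741 × 0.0290001 = 0.05834.
CI: 0.248 ± 0.05834 → (0.190, 0.306).
With 95% confidence, each one-unit increase in incubation time is associated with a change of between 0.190 and 0.306 log₁₀ CFU in bacterial colony count.

(0.190, 0.306)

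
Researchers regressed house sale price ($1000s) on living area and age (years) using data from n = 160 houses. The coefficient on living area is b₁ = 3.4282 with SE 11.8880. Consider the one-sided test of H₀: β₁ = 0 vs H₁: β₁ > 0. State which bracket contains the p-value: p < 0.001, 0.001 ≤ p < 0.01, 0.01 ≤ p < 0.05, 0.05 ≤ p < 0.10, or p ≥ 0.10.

t = 3.4282 / 11.8880 = 0.288.
df = n − k − 1 = 160 − 2 − 1 = 157.
One-sided p = P(T_{157} > t) ≈ 0.3867.
So p ≥ 0.10.

p ≥ 0.10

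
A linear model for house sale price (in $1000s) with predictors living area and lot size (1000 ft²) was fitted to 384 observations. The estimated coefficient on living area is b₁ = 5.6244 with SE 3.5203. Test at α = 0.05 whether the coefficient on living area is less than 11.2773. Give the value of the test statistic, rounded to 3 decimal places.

t = -1.606

H₀: β₁ = 11.2773 vs H₁: β₁ < 11.2773.
t = (b₁ − β₁⁰)/SE = (5.6244 − 11.2773) / 3.5203 = -1.606.
df = n − k − 1 = 384 − 2 − 1 = 381.
One-sided p ≈ 0.0546, which is ≥ 0.05, so fail to reject H₀.
The data do not give significant evidence that the true slope on living area is below 11.2773 $1000s per unit, holding the other predictors fixed.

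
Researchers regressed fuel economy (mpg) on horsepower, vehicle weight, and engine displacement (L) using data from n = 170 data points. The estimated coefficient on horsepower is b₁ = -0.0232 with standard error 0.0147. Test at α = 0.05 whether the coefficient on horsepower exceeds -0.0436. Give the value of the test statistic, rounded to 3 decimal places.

H₀: β₁ = -0.0436 vs H₁: β₁ > -0.0436.
t = (b₁ − β₁⁰)/SE = (-0.0232 − (-0.0436)) / 0.0147 = 1.388.
df = n − k − 1 = 170 − 3 − 1 = 166.
One-sided p ≈ 0.0835, which is ≥ 0.05, so fail to reject H₀.
The data do not give significant evidence that the true slope on horsepower exceeds -0.0436 mpg per unit, holding the other predictors fixed.

t = 1.388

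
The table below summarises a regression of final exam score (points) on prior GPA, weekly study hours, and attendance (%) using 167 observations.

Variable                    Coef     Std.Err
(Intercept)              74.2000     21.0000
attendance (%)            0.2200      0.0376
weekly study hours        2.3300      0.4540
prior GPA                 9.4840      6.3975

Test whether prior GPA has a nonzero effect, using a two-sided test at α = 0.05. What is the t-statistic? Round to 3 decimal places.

t = 1.482

Read off: b = 9.4840, SE = 6.3975 for prior GPA.
H₀: β₁ = 0 vs H₁: β₁ ≠ 0.
t = 9.4840 / 6.3975 = 1.482.
df = n − k − 1 = 167 − 3 − 1 = 163.
Two-sided p ≈ 0.1402, which is ≥ 0.05, so fail to reject H₀.
The data do not give significant evidence of an association between prior GPA and final exam score, after adjusting for the other predictors.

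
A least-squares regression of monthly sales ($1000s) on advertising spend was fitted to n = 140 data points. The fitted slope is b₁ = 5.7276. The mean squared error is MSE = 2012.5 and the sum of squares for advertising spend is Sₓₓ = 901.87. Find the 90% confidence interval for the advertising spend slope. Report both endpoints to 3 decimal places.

SE(b₁) = √(MSE/Sₓₓ) = √(2012.5/901.87) = 1.49381.
df = n − 2 = 138.
t* = t_{0.05, 138} = 1.65597.
Margin = t* × SE = 1.65597 × 1.49381 = 2.47371.
CI: 5.7276 ± 2.47371 → (3.254, 8.201).
With 90% confidence, each one-unit increase in advertising spend is associated with a change of between 3.254 and 8.201 $1000s in monthly sales.

(3.254, 8.201)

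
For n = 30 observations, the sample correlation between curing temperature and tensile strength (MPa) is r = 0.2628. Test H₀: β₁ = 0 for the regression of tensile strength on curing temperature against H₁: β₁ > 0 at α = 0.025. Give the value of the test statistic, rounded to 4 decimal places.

t = r·√(n − 2)/√(1 − r²) = 0.2628·√28/√0.930936 = 1.4413.
df = n − 2 = 28.
One-sided p ≈ 0.0803, which is ≥ 0.025, so fail to reject H₀.
The data do not give significant evidence of a linear association between curing temperature and tensile strength.

t = 1.4413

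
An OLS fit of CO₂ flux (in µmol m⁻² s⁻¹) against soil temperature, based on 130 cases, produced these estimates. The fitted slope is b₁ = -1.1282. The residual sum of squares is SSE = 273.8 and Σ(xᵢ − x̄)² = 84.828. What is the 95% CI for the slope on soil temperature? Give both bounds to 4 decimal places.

MSE = SSE/(n − 2) = 273.8/128 = 2.13906.
SE(b₁) = √(MSE/Sₓₓ) = √(2.13906/84.828) = 0.158797.
df = n − 2 = 128.
t* = t_{0.025, 128} = 1.978671.
Margin = t* × SE = 1.978671 × 0.158797 = 0.314207.
CI: -1.1282 ± 0.314207 → (-1.4424, -0.8140).
With 95% confidence, each one-unit increase in soil temperature is associated with a change of between -1.4424 and -0.8140 µmol m⁻² s⁻¹ in CO₂ flux.

(-1.4424, -0.8140)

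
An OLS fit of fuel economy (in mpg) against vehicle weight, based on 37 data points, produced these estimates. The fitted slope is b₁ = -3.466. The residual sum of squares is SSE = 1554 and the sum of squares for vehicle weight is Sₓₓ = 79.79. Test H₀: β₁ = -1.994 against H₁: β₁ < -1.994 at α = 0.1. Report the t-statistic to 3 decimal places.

t = -1.973

MSE = SSE/(n − 2) = 1554/35 = 44.4.
SE(b₁) = √(MSE/Sₓₓ) = √(44.4/79.79) = 0.745963.
t = (-3.466 − (-1.994)) / 0.745963 = -1.973.
df = n − 2 = 35.
One-sided p ≈ 0.0282, which is < 0.1, so reject H₀.
There is evidence that the true slope on vehicle weight is below -1.994 mpg per unit.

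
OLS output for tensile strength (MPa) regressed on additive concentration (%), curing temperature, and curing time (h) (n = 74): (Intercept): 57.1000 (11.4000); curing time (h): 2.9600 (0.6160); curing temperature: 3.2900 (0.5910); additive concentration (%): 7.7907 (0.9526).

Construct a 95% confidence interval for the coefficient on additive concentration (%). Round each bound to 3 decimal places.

Read off: b = 7.7907, SE = 0.9526 for additive concentration (%).
df = n − k − 1 = 74 − 3 − 1 = 70.
t* = t_{0.025, 70} = 1.994437.
Margin = t* × SE = 1.994437 × 0.9526 = 1.89990.
CI: 7.7907 ± 1.89990 → (5.891, 9.691).

(5.891, 9.691)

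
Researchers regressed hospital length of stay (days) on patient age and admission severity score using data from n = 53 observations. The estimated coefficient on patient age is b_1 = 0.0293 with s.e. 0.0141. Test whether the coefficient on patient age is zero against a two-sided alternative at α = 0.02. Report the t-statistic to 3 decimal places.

H₀: β₁ = 0 vs H₁: β₁ ≠ 0.
t = (b_1 − β₁⁰)/SE = 0.0293 / 0.0141 = 2.078.
df = n − k − 1 = 53 − 2 − 1 = 50.
Two-sided p ≈ 0.0429, which is ≥ 0.02, so fail to reject H₀.
The data do not give significant evidence of an association between patient age and hospital length of stay, after adjusting for the other predictors.

t = 2.078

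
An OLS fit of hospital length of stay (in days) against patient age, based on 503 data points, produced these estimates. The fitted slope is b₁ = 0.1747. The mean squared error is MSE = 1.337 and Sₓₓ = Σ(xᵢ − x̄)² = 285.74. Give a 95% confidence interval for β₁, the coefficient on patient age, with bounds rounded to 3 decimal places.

(0.040, 0.309)

SE(b₁) = √(MSE/Sₓₓ) = √(1.337/285.74) = 0.0684038.
df = n − 2 = 501.
t* = t_{0.025, 501} = 1.96471.
Margin = t* × SE = 1.96471 × 0.0684038 = 0.13439.
CI: 0.1747 ± 0.13439 → (0.040, 0.309).
With 95% confidence, each one-unit increase in patient age is associated with a change of between 0.040 and 0.309 days in hospital length of stay.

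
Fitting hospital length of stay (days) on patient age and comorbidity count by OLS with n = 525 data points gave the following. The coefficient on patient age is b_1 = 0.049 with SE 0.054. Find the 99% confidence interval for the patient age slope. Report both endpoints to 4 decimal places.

df = n − k − 1 = 525 − 2 − 1 = 522.
t* = t_{0.005, 522} = 2.58528.
Margin = t* × SE = 2.58528 × 0.054 = 0.139605.
CI: 0.049 ± 0.139605 → (-0.0906, 0.1886).
With 99% confidence, each one-unit increase in patient age is associated with a change of between -0.0906 and 0.1886 days in hospital length of stay, holding the other predictors fixed.

(-0.0906, 0.1886)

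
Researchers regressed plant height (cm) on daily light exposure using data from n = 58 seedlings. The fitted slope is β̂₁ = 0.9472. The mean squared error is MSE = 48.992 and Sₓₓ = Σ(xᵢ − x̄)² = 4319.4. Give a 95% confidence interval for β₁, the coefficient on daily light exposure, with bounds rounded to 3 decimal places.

SE(β̂₁) = √(MSE/Sₓₓ) = √(48.992/4319.4) = 0.1065.
df = n − 2 = 56.
t* = t_{0.025, 56} = 2.003241.
Margin = t* × SE = 2.003241 × 0.1065 = 0.21335.
CI: 0.9472 ± 0.21335 → (0.734, 1.161).
With 95% confidence, each one-unit increase in daily light exposure is associated with a change of between 0.734 and 1.161 cm in plant height.

(0.734, 1.161)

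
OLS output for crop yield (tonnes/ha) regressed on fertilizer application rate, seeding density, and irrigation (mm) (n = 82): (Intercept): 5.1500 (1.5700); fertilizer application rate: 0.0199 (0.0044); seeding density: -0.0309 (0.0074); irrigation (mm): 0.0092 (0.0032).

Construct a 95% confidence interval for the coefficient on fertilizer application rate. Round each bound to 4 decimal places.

(0.0111, 0.0287)

Read off: b = 0.0199, SE = 0.0044 for fertilizer application rate.
df = n − k − 1 = 82 − 3 − 1 = 78.
t* = t_{0.025, 78} = 1.990847.
Margin = t* × SE = 1.990847 × 0.0044 = 0.008760.
CI: 0.0199 ± 0.008760 → (0.0111, 0.0287).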